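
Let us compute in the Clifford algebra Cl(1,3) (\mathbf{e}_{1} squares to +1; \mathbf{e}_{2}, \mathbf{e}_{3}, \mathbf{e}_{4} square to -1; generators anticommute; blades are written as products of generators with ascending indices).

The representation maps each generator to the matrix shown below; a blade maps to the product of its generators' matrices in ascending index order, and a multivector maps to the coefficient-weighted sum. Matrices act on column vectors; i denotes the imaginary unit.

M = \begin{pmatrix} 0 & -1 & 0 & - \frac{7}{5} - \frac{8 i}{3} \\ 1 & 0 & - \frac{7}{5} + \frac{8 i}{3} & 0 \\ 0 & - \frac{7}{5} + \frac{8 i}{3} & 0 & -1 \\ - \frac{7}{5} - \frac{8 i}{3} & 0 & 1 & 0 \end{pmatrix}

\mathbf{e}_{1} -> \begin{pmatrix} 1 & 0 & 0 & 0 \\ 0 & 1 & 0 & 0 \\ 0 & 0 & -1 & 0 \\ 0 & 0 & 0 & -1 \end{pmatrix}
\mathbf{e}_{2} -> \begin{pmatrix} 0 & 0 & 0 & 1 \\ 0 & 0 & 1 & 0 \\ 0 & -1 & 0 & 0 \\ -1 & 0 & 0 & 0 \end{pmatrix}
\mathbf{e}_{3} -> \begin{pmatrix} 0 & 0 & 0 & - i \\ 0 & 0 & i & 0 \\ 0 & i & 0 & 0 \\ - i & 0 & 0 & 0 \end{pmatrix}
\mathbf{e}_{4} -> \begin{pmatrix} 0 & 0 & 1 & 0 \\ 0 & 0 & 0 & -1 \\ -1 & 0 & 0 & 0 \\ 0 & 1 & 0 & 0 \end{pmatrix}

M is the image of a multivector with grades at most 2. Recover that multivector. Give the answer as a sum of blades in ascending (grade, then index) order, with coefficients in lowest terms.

Method: the blade images are trace-orthogonal — tr(rho(e_A) rho(e_B)^-1) = 4 if A = B and 0 otherwise — and rho(e_A)^-1 = (e_A)^2 * rho(e_A) with (e_A)^2 = +1 or -1, so the coefficient of e_A in the preimage is (e_A)^2 * tr(M rho(e_A))/4.
Nonzero projections over blades of grade <= 2: e_{3}: (e_{3})^2 = -1, tr(M rho(e_{3})) = - \frac{32}{3}, coefficient \frac{8}{3}; e_{1} e_{2}: (e_{1} e_{2})^2 = +1, tr(M rho(e_{1} e_{2})) = - \frac{28}{5}, coefficient -\frac{7}{5}; e_{2} e_{4}: (e_{2} e_{4})^2 = -1, tr(M rho(e_{2} e_{4})) = 4, coefficient -1. Every other blade of grade <= 2 projects to 0.
Answer: \frac{8}{3} e_{3} - \frac{7}{5} e_{1} e_{2} - e_{2} e_{4}


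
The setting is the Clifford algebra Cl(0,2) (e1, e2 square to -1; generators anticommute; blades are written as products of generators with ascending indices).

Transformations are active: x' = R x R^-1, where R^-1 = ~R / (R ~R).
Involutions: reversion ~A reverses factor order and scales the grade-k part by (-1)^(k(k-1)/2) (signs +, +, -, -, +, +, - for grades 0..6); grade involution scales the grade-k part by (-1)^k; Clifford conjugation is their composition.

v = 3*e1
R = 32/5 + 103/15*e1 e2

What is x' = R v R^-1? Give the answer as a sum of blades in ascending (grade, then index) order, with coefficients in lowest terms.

~R = 32/5 - 103/15*e1 e2, and R ~R = 793/9, so R^-1 = ~R / (793/9).
R v = 96/5*e1 + 103/5*e2
Answer: -4179/19825*e1 + 59328/19825*e2


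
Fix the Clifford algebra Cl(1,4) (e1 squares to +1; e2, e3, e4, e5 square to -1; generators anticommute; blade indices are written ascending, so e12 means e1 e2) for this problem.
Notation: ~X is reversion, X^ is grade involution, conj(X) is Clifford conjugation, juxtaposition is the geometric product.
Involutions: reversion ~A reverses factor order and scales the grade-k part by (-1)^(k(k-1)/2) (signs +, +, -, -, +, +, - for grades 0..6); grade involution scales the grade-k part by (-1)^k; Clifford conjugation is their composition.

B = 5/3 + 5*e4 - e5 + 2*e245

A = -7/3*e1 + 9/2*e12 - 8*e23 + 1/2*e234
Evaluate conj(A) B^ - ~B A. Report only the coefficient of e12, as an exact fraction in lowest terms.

first term: 35/9*e1 - 15/2*e12 - 35/3*e14 + 7/3*e15 + 95/6*e23 - e35 + 45/2*e124 - 9/2*e125 - 9*e145 - 235/6*e234 + 8*e235 - 16*e345 - 14/3*e1245 + 1/2*e2345
second term: -35/9*e1 + 15/2*e12 + 35/3*e14 - 7/3*e15 - 95/6*e23 + e35 + 45/2*e124 - 9/2*e125 - 9*e145 - 235/6*e234 + 8*e235 - 16*e345 - 14/3*e1245 + 1/2*e2345
Answer: -15


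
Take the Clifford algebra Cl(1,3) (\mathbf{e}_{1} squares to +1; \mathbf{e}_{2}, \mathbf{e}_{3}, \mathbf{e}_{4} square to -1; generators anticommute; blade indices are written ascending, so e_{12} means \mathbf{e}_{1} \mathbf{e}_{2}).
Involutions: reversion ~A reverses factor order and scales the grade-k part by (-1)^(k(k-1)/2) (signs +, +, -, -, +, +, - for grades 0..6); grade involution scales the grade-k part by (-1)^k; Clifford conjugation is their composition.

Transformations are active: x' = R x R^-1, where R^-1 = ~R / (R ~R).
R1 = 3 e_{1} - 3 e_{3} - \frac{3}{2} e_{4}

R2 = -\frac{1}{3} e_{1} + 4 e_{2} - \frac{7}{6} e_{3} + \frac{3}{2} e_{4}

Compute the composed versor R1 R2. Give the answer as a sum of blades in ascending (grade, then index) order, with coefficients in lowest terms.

Distribute over the terms of R1 (each basis-blade product reordered to ascending indices, repeated generators contracted through their squares):
(3 e_{1}) R2 = -1 + 12 e_{12} - \frac{7}{2} e_{13} + \frac{9}{2} e_{14}
(-3 e_{3}) R2 = -\frac{7}{2} - e_{13} + 12 e_{23} - \frac{9}{2} e_{34}
(-\frac{3}{2} e_{4}) R2 = \frac{9}{4} - \frac{1}{2} e_{14} + 6 e_{24} - \frac{7}{4} e_{34}
Summing the partial products and collecting blades:
Answer: -\frac{9}{4} + 12 e_{12} - \frac{9}{2} e_{13} + 4 e_{14} + 12 e_{23} + 6 e_{24} - \frac{25}{4} e_{34}


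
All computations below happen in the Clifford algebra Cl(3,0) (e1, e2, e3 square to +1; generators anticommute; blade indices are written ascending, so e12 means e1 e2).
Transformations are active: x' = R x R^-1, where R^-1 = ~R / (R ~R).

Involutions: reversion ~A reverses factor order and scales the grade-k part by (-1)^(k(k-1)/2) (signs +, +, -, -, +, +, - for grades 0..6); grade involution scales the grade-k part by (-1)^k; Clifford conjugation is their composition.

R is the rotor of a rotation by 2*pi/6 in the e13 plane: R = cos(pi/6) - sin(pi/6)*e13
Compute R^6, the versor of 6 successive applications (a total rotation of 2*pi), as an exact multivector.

The rotor phase is half the rotation angle and phases add under composition, so 6 steps in the e13 plane accumulate phase 6*(pi/6) = pi: R^6 = cos(pi) - sin(pi)*e13.
cos(pi) = -1 and sin(pi) = 0, so R^6 = -1. The total rotation 2*pi is 1 full turn, so every vector returns to itself, yet the rotor is -1, on the OTHER sheet of the double cover (an odd number of 2*pi turns).
Answer: -1


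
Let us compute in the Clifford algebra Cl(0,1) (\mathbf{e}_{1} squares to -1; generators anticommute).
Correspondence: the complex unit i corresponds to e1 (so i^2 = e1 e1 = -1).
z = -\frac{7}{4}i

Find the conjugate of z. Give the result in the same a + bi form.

In blades: z = -\frac{7}{4} e_{1}.
Conjugation here is Clifford conjugation: the scalar is fixed and the grade-1 and grade-2 blades all flip sign, giving \frac{7}{4} e_{1}; translating back:
Answer: \frac{7}{4}i


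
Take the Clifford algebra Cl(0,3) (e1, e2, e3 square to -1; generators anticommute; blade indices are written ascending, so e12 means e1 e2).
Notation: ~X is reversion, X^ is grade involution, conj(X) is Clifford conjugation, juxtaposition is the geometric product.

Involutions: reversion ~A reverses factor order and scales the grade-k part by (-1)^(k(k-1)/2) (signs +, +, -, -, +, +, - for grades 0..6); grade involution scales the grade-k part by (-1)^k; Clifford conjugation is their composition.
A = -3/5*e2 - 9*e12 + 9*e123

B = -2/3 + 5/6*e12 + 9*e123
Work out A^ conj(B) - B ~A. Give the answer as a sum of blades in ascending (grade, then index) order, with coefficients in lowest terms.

first term: -177/2 - 1/2*e1 - 2/5*e2 + 147/2*e3 + 6*e12 + 27/5*e13 + 6*e123
second term: -177/2 + 1/2*e1 + 2/5*e2 - 147/2*e3 - 6*e12 - 27/5*e13 + 6*e123
Answer: -e1 - 4/5*e2 + 147*e3 + 12*e12 + 54/5*e13


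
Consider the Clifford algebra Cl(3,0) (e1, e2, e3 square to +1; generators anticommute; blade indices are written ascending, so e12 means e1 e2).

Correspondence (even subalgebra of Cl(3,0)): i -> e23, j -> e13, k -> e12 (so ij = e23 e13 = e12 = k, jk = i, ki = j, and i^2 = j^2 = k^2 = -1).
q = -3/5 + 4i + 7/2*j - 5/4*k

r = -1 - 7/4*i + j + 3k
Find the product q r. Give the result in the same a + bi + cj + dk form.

In blades: q = -3/5 - 5/4*e12 + 7/2*e13 + 4*e23, r = -1 + 3*e12 + e13 - 7/4*e23.
Distribute q over r term by term (generator squares from the signature, products reordered to ascending indices): (-3/5)*r = 3/5 - 9/5*e12 - 3/5*e13 + 21/20*e23; (-5/4*e12)*r = 15/4 + 5/4*e12 + 35/16*e13 + 5/4*e23; (7/2*e13)*r = -7/2 + 49/8*e12 - 7/2*e13 + 21/2*e23; (4*e23)*r = 7 + 4*e12 - 12*e13 - 4*e23.
Sum: 157/20 + 383/40*e12 - 1113/80*e13 + 44/5*e23; translating back through the correspondence:
Answer: 157/20 + 44/5*i - 1113/80*j + 383/40*k


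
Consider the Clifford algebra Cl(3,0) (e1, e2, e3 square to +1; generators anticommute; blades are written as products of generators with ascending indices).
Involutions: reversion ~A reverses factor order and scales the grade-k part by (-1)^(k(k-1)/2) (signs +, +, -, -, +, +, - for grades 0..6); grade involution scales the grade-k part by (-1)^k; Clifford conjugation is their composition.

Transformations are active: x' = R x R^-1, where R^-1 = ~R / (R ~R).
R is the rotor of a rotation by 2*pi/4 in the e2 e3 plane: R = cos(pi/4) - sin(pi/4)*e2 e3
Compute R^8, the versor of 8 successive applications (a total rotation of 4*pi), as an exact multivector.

Half-angle bookkeeping: 8 applications in e2 e3 add up to rotor phase 8*pi/4 = 2*pi, so R^8 = cos(2*pi) - sin(2*pi)*e2 e3.
cos(2*pi) = 1 and sin(2*pi) = 0, so R^8 = 1. The total rotation 4*pi is 2 full turns, so every vector returns to itself, yet the rotor is +1, back on the identity sheet (an even number of 2*pi turns).
Answer: 1


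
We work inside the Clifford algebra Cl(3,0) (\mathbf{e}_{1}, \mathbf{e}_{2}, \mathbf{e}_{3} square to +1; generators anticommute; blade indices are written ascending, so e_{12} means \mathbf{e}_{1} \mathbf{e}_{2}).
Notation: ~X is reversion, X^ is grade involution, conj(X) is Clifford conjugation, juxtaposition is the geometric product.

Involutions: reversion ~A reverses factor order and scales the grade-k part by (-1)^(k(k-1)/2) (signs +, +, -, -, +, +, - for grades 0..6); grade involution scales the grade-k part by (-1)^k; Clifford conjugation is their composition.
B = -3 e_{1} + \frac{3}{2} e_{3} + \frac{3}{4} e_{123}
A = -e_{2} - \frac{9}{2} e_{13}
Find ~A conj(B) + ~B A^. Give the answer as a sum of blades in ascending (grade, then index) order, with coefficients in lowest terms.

first term: -\frac{27}{4} e_{1} + \frac{27}{8} e_{2} - \frac{27}{2} e_{3} + 3 e_{12} + \frac{3}{4} e_{13} + \frac{3}{2} e_{23}
second term: \frac{27}{4} e_{1} + \frac{27}{8} e_{2} + \frac{27}{2} e_{3} - 3 e_{12} + \frac{3}{4} e_{13} - \frac{3}{2} e_{23}
Answer: \frac{27}{4} e_{2} + \frac{3}{2} e_{13}


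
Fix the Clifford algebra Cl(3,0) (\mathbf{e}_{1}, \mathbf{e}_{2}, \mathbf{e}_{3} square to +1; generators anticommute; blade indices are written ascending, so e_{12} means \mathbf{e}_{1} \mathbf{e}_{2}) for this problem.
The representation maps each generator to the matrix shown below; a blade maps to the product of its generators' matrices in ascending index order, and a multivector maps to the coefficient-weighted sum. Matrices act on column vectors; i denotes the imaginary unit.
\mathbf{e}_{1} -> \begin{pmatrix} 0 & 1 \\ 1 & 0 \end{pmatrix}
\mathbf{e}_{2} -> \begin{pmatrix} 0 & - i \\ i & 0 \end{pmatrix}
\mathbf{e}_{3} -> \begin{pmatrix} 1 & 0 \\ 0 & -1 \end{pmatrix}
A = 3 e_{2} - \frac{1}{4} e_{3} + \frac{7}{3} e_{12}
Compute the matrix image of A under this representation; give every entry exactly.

Bivector images (products of the table entries): rho(e_{12}) = rho(\mathbf{e}_{1})rho(\mathbf{e}_{2}) = \begin{pmatrix} i & 0 \\ 0 & - i \end{pmatrix}.
M = (3)*rho(e_{2}) + (-\frac{1}{4})*rho(e_{3}) + (\frac{7}{3})*rho(e_{12}), summed entrywise:
Answer: \begin{pmatrix} - \frac{1}{4} + \frac{7 i}{3} & - 3 i \\ 3 i & \frac{1}{4} - \frac{7 i}{3} \end{pmatrix}


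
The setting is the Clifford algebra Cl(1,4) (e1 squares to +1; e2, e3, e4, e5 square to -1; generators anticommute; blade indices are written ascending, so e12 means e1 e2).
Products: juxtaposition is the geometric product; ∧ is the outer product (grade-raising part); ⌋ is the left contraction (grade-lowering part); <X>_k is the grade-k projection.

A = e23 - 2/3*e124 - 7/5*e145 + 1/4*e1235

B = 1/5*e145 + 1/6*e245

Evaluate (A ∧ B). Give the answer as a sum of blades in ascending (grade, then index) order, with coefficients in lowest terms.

step 1: 1/5*e12345
Answer: 1/5*e12345


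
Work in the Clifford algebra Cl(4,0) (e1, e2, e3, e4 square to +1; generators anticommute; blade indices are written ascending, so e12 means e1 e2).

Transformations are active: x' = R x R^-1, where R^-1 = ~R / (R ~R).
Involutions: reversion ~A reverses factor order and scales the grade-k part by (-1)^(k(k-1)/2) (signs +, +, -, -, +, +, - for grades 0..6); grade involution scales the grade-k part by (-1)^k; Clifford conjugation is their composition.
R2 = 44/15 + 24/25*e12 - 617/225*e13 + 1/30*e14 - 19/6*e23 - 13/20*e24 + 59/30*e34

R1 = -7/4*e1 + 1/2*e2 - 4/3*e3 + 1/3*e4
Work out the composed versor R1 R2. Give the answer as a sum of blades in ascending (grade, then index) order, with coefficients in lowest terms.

Distribute over the terms of R1 (each basis-blade product reordered to ascending indices, repeated generators contracted through their squares):
(-7/4*e1) R2 = -77/15*e1 - 42/25*e2 + 4319/900*e3 - 7/120*e4 + 133/24*e123 + 91/80*e124 - 413/120*e134
(1/2*e2) R2 = -12/25*e1 + 22/15*e2 - 19/12*e3 - 13/40*e4 + 617/450*e123 - 1/60*e124 + 59/60*e234
(-4/3*e3) R2 = -2468/675*e1 - 38/9*e2 - 176/45*e3 - 118/45*e4 - 32/25*e123 + 2/45*e134 - 13/15*e234
(1/3*e4) R2 = -1/90*e1 + 13/60*e2 - 59/90*e3 + 44/45*e4 + 8/25*e124 - 617/675*e134 - 19/18*e234
Summing the partial products and collecting blades:
Answer: -12529/1350*e1 - 3797/900*e2 - 304/225*e3 - 73/36*e4 + 10139/1800*e123 + 1729/1200*e124 - 23281/5400*e134 - 169/180*e234


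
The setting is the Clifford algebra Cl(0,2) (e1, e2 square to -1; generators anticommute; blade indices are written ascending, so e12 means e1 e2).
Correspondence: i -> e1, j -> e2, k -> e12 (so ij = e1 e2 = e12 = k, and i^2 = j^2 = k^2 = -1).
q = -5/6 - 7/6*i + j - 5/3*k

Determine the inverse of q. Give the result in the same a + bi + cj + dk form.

In blades: q = -5/6 - 7/6*e1 + e2 - 5/3*e12.
With qbar = -5/6 + 7/6*e1 - e2 + 5/3*e12 (scalar fixed, mapped units negated), q qbar = 35/6 (the sum of squared coefficients), so q^-1 = qbar / (35/6) = -1/7 + 1/5*e1 - 6/35*e2 + 2/7*e12; translating back:
Answer: -1/7 + 1/5*i - 6/35*j + 2/7*k


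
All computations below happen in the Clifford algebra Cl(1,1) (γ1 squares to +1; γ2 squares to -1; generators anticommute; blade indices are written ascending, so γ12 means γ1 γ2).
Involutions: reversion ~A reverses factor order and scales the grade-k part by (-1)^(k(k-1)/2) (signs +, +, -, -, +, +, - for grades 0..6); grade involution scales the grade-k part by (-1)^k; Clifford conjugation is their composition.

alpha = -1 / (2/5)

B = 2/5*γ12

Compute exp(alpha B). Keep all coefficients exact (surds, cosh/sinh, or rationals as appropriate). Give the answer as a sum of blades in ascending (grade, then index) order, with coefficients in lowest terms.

B^2 = (2/5)^2*(γ12)^2 = 4/25*(+1) = 4/25 (a basis 2-blade squares to minus the product of its generators' squares).
B^2 = 4/25 — B^2 > 0, so the exponential closes hyperbolically: l = 2/5, alpha*l = -1, so exp(alpha B) = cosh(-1) + (sinh(-1)/(2/5))*B = cosh(1) + (-5*sinh(1)/2)*B.
Answer: cosh(1) - sinh(1)*γ12


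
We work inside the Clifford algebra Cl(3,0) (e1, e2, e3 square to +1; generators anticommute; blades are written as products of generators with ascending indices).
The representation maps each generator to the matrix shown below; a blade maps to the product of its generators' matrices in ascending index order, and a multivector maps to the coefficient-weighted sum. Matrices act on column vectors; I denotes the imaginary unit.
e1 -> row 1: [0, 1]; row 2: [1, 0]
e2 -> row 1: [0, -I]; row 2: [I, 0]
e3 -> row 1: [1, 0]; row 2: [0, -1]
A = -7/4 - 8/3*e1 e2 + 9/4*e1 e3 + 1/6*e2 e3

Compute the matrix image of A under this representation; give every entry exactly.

Bivector images (products of the table entries): rho(e1 e2) = rho(e1)rho(e2) = row 1: [I, 0]; row 2: [0, -I]; rho(e1 e3) = rho(e1)rho(e3) = row 1: [0, -1]; row 2: [1, 0]; rho(e2 e3) = rho(e2)rho(e3) = row 1: [0, I]; row 2: [I, 0].
M = (-7/4)*1 + (-8/3)*rho(e1 e2) + (9/4)*rho(e1 e3) + (1/6)*rho(e2 e3), summed entrywise (1 is the identity matrix):
Answer: row 1: [-7/4 - 8*I/3, -9/4 + I/6]; row 2: [9/4 + I/6, -7/4 + 8*I/3]


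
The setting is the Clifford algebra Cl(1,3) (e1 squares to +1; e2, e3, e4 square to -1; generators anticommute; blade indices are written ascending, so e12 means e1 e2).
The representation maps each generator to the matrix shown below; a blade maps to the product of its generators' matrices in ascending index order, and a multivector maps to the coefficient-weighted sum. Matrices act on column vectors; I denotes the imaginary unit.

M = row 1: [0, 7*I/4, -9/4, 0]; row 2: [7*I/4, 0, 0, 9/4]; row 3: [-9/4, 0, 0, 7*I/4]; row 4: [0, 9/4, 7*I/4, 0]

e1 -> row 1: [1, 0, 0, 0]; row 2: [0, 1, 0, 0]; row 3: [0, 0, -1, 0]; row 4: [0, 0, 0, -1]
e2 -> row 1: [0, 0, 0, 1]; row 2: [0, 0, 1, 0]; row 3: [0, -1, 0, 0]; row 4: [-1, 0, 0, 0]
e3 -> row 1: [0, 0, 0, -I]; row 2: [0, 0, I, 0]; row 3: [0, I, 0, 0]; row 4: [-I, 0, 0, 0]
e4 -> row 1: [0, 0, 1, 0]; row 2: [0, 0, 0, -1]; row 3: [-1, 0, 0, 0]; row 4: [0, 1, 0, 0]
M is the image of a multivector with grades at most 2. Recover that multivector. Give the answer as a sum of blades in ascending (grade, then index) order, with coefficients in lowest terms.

Method: the blade images are trace-orthogonal — tr(rho(e_A) rho(e_B)^-1) = 4 if A = B and 0 otherwise — and rho(e_A)^-1 = (e_A)^2 * rho(e_A) with (e_A)^2 = +1 or -1, so the coefficient of e_A in the preimage is (e_A)^2 * tr(M rho(e_A))/4.
Nonzero projections over blades of grade <= 2: e14: (e14)^2 = +1, tr(M rho(e14)) = -9, coefficient -9/4; e34: (e34)^2 = -1, tr(M rho(e34)) = 7, coefficient -7/4. Every other blade of grade <= 2 projects to 0.
Answer: -9/4*e14 - 7/4*e34


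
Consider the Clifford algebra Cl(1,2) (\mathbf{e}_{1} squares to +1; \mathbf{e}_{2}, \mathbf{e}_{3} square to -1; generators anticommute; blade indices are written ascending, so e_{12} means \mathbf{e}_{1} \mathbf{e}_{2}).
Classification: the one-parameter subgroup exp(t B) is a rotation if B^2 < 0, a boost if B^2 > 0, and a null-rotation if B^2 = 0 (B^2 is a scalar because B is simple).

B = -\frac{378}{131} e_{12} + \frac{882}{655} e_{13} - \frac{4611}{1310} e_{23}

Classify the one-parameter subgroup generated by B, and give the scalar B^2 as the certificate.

B^2 term by term: the squares give (-\frac{378}{131})^2*(e_{12})^2 + (\frac{882}{655})^2*(e_{13})^2 + (-\frac{4611}{1310})^2*(e_{23})^2 = \frac{142884}{17161}*(+1) + \frac{777924}{429025}*(+1) + \frac{21261321}{1716100}*(-1) = -\frac{9}{4} (each basis 2-blade squares to minus the product of its generators' squares); cross terms between blades sharing an index anticommute and cancel. So B^2 = -\frac{9}{4}.
Answer: rotation, certificate B^2 = -\frac{9}{4}. Certificate logic: -\frac{9}{4} is a conjugation-invariant scalar, so its sign fixes rotation versus boost versus null-rotation outright.


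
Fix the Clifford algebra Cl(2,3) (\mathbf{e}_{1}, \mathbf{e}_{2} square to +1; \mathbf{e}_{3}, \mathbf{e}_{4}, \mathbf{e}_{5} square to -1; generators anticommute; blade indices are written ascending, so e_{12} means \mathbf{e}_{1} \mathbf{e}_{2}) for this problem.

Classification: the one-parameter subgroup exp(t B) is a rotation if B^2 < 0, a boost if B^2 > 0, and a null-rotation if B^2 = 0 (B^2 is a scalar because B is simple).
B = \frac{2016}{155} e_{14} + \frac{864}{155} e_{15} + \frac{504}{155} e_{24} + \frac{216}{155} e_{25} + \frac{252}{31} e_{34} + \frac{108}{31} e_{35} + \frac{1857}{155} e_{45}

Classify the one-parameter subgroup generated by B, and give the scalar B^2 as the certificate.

B^2 term by term: the squares give (\frac{2016}{155})^2*(e_{14})^2 + (\frac{864}{155})^2*(e_{15})^2 + (\frac{504}{155})^2*(e_{24})^2 + (\frac{216}{155})^2*(e_{25})^2 + (\frac{252}{31})^2*(e_{34})^2 + (\frac{108}{31})^2*(e_{35})^2 + (\frac{1857}{155})^2*(e_{45})^2 = \frac{4064256}{24025}*(+1) + \frac{746496}{24025}*(+1) + \frac{254016}{24025}*(+1) + \frac{46656}{24025}*(+1) + \frac{63504}{961}*(-1) + \frac{11664}{961}*(-1) + \frac{3448449}{24025}*(-1) = -9 (each basis 2-blade squares to minus the product of its generators' squares); cross terms between blades sharing an index anticommute and cancel; the commuting (index-disjoint) pairs give grade-4 terms 2*c*c'*(blade product), which cancel blade by blade — e_{1245}: -\frac{870912}{24025} + \frac{870912}{24025} = 0; e_{1345}: -\frac{435456}{4805} + \frac{435456}{4805} = 0; e_{2345}: -\frac{108864}{4805} + \frac{108864}{4805} = 0 — confirming B is simple. So B^2 = -9.
Answer: rotation, certificate B^2 = -9. The scalar -9 is the complete invariant here: its sign names the subgroup type.


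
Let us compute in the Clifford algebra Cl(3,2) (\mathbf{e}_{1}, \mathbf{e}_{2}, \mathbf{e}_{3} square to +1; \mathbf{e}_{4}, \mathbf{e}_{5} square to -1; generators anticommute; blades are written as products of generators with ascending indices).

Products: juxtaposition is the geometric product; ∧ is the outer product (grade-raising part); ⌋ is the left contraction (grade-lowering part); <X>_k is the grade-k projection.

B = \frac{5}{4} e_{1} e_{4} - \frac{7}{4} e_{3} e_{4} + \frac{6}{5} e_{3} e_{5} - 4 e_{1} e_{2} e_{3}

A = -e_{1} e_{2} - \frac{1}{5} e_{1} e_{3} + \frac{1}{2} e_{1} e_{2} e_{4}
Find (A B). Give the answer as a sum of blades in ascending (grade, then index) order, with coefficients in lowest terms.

step 1: \frac{7}{40} e_{2} - 4 e_{3} + \frac{7}{20} e_{1} e_{4} - \frac{6}{25} e_{1} e_{5} + \frac{5}{4} e_{2} e_{4} - \frac{7}{4} e_{3} e_{4} - \frac{7}{8} e_{1} e_{2} e_{3} + \frac{7}{4} e_{1} e_{2} e_{3} e_{4} - \frac{6}{5} e_{1} e_{2} e_{3} e_{5} - \frac{3}{5} e_{1} e_{2} e_{3} e_{4} e_{5}
Answer: \frac{7}{40} e_{2} - 4 e_{3} + \frac{7}{20} e_{1} e_{4} - \frac{6}{25} e_{1} e_{5} + \frac{5}{4} e_{2} e_{4} - \frac{7}{4} e_{3} e_{4} - \frac{7}{8} e_{1} e_{2} e_{3} + \frac{7}{4} e_{1} e_{2} e_{3} e_{4} - \frac{6}{5} e_{1} e_{2} e_{3} e_{5} - \frac{3}{5} e_{1} e_{2} e_{3} e_{4} e_{5}


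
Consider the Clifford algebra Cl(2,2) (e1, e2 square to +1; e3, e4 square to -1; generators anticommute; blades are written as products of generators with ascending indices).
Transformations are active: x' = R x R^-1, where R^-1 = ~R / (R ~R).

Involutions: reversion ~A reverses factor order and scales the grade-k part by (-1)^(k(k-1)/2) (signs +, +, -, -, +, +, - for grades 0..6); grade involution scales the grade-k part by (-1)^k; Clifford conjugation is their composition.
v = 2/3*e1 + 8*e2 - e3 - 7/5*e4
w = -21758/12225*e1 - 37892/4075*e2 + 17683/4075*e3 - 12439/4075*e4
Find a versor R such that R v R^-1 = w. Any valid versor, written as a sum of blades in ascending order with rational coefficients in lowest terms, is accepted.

Sketch: the shared square 13834/225 makes R = v + w = -4536/4075*e1 - 5292/4075*e2 + 13608/4075*e3 - 18144/4075*e4 the natural versor; its sandwich fixes that direction, negates (v - w)/2, and sends v to w.
Answer: -4536/4075*e1 - 5292/4075*e2 + 13608/4075*e3 - 18144/4075*e4


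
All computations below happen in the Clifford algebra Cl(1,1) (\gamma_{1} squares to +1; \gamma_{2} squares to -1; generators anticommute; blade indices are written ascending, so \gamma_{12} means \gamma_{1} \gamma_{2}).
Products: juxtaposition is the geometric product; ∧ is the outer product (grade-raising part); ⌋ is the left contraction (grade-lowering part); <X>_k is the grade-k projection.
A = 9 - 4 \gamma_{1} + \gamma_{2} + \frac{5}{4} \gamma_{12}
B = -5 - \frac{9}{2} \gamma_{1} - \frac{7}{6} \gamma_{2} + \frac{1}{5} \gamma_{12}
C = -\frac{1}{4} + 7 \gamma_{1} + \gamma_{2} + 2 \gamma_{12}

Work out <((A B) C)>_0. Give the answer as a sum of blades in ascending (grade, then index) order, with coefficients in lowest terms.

step 1: -\frac{307}{12} - \frac{2261}{120} \gamma_{1} - \frac{427}{40} \gamma_{2} + \frac{283}{60} \gamma_{12}
step 2: -\frac{8431}{80} - \frac{96211}{480} \gamma_{1} - \frac{8987}{96} \gamma_{2} + \frac{283}{80} \gamma_{12}
step 3: -\frac{8431}{80}
Answer: -\frac{8431}{80}


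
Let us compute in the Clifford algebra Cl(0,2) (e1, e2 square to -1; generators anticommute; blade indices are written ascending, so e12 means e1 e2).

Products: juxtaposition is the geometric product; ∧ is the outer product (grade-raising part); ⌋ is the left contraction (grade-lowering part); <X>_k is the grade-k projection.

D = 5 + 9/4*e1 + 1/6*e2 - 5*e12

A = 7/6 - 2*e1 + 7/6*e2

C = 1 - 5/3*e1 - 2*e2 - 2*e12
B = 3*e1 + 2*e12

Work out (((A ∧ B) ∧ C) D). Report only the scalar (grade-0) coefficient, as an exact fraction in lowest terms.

step 1: 7/2*e1 - 7/6*e12
step 2: 7/2*e1 - 49/6*e12
step 3: -1169/24 + 679/36*e1 - 7/8*e2 - 161/4*e12
Answer: -1169/24


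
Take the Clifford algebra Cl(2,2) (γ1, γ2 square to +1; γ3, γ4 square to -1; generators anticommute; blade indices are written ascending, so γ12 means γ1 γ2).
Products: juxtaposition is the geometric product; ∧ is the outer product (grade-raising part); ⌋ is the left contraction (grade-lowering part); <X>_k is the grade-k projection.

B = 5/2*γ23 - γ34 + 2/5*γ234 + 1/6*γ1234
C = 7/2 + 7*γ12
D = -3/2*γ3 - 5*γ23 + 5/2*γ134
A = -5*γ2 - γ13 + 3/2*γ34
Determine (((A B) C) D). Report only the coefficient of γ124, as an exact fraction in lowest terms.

step 1: 3/2 - 3/5*γ2 - 25/2*γ3 - 11/4*γ12 - γ14 + 47/12*γ24 - 2*γ34 - 2/5*γ124 + 5/6*γ134 + 5*γ234
step 2: 49/2 + 21/5*γ1 - 21/10*γ2 - 175/4*γ3 + 14/5*γ4 + 7/8*γ12 - 371/12*γ14 + 161/24*γ24 - 7*γ34 - 175/2*γ123 - 7/5*γ124 - 385/12*γ134 + 70/3*γ234 - 14*γ1234
step 3: 175/12 + 455*γ1 + 735/4*γ2 + 1225/24*γ3 - 637/6*γ4 - 875/12*γ12 - 707/40*γ13 + 35/4*γ14 - 2457/20*γ23 + 875/4*γ24 - 2261/120*γ34 - 133/24*γ123 + 2177/12*γ124 + 175/8*γ134 - 49/8*γ234 + 2366/15*γ1234
Answer: 2177/12


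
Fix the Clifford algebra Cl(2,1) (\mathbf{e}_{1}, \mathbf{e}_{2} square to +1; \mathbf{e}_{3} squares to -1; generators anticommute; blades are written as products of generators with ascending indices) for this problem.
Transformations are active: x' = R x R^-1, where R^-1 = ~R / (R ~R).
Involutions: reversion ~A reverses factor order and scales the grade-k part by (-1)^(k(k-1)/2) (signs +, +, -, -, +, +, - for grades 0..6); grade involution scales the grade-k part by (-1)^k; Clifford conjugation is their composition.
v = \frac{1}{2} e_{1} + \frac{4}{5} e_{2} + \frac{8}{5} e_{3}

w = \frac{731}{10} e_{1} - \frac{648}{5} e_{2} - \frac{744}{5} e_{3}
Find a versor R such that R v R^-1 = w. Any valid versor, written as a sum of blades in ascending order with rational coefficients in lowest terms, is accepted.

The midline construction: v and w both square to -\frac{167}{100}, so reflecting in their sum \frac{368}{5} e_{1} - \frac{644}{5} e_{2} - \frac{736}{5} e_{3} exchanges them.
Answer: \frac{368}{5} e_{1} - \frac{644}{5} e_{2} - \frac{736}{5} e_{3}


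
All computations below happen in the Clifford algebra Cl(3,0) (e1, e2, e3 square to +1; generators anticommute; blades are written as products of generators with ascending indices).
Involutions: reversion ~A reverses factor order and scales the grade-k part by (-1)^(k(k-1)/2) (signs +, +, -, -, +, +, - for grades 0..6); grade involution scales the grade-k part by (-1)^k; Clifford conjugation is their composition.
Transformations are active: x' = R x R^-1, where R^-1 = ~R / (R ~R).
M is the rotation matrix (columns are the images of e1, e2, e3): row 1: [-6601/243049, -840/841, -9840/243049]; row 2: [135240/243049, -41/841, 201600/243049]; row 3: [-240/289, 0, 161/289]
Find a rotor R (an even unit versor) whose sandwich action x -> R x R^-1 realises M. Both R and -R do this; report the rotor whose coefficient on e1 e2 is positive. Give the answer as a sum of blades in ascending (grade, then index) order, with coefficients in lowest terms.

Method: write R = a + b12*e1 e2 + b13*e1 e3 + b23*e2 e3 with a^2 + b12^2 + b13^2 + b23^2 = 1 (so R^-1 = ~R). Expanding the columns R e_j ~R gives tr M = 4a^2 - 1 and, from the antisymmetric part, M21 - M12 = -4a*b12, M13 - M31 = 4a*b13, M32 - M23 = -4a*b23.
Here tr M = 116951/243049, so a^2 = (1 + tr M)/4 = 90000/243049 and a = ±300/493. Taking a = 300/493: M21 - M12 = 378000/243049, M13 - M31 = 192000/243049, M32 - M23 = -201600/243049, giving b12 = -315/493, b13 = 160/493, b23 = 168/493, i.e. R = 300/493 - 315/493*e1 e2 + 160/493*e1 e3 + 168/493*e2 e3.
Its e1 e2 coefficient is negative, so report the other preimage -R.
Answer: -300/493 + 315/493*e1 e2 - 160/493*e1 e3 - 168/493*e2 e3. Why the constraint matters: R and -R act identically through the sandwich — M has trace 116951/243049 either way — so only the sign condition on e1 e2 picks one of the two preimages.


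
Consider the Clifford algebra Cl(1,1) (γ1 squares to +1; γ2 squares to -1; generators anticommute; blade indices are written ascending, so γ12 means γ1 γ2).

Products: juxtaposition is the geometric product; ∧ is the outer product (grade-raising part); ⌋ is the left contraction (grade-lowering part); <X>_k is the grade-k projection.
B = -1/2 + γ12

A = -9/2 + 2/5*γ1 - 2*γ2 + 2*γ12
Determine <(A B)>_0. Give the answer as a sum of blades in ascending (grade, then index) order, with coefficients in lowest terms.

step 1: 17/4 - 11/5*γ1 + 7/5*γ2 - 11/2*γ12
step 2: 17/4
Answer: 17/4


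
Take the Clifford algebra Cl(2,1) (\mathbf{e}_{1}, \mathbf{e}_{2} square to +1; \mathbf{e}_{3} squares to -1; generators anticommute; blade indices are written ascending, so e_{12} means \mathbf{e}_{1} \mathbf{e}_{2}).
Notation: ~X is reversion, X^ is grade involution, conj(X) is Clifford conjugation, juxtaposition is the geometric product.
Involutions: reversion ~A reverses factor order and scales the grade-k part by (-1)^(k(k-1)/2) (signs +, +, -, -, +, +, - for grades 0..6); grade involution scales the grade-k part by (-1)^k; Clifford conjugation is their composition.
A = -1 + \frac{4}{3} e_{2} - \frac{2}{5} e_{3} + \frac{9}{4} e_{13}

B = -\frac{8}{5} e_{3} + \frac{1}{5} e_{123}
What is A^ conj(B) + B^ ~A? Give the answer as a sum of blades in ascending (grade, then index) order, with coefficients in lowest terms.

first term: -\frac{16}{25} - \frac{18}{5} e_{1} - \frac{9}{20} e_{2} - \frac{8}{5} e_{3} - \frac{2}{25} e_{12} + \frac{4}{15} e_{13} - \frac{32}{15} e_{23} - \frac{1}{5} e_{123}
second term: \frac{16}{25} - \frac{18}{5} e_{1} - \frac{9}{20} e_{2} - \frac{8}{5} e_{3} - \frac{2}{25} e_{12} + \frac{4}{15} e_{13} - \frac{32}{15} e_{23} + \frac{1}{5} e_{123}
Answer: -\frac{36}{5} e_{1} - \frac{9}{10} e_{2} - \frac{16}{5} e_{3} - \frac{4}{25} e_{12} + \frac{8}{15} e_{13} - \frac{64}{15} e_{23}


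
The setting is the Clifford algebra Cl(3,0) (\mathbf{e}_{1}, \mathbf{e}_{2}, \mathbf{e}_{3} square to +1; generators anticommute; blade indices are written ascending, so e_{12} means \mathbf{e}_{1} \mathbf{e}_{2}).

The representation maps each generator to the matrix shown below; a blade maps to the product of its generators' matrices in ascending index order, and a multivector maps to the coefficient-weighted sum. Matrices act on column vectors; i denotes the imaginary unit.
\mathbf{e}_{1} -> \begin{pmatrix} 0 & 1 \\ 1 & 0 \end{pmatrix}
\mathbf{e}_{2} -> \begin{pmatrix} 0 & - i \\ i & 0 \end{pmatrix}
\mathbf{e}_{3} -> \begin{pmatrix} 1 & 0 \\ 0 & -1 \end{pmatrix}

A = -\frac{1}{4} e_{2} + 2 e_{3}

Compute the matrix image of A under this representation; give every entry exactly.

M = (-\frac{1}{4})*rho(e_{2}) + (2)*rho(e_{3}), summed entrywise:
Answer: \begin{pmatrix} 2 & \frac{i}{4} \\ - \frac{i}{4} & -2 \end{pmatrix}


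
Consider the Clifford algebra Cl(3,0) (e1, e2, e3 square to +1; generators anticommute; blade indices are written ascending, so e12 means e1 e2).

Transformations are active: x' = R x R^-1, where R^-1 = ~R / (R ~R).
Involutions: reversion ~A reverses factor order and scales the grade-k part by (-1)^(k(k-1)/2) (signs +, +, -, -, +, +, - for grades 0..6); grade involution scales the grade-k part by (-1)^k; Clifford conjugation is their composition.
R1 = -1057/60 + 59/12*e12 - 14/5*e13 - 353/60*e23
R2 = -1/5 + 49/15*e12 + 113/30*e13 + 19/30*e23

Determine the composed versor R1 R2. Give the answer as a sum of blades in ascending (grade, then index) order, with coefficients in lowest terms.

Distribute over the terms of R1 (each basis-blade product reordered to ascending indices, repeated generators contracted through their squares):
(-1057/60) R2 = 1057/300 - 51793/900*e12 - 119441/1800*e13 - 20083/1800*e23
(59/12*e12) R2 = -2891/180 - 59/60*e12 + 1121/360*e13 - 6667/360*e23
(-14/5*e13) R2 = 791/75 + 133/75*e12 + 14/25*e13 - 686/75*e23
(-353/60*e23) R2 = 6707/1800 - 39889/1800*e12 + 17297/900*e13 + 353/300*e23
Summing the partial products and collecting blades:
Answer: 347/200 - 47351/600*e12 - 13039/300*e13 - 5647/150*e23


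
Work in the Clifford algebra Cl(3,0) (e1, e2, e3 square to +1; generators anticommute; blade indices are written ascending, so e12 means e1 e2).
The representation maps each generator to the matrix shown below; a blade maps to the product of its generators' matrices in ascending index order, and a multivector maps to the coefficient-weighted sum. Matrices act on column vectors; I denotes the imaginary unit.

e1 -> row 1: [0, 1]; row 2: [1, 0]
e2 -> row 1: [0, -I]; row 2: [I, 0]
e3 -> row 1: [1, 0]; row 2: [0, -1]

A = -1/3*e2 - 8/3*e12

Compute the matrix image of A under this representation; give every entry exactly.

Bivector images (products of the table entries): rho(e12) = rho(e1)rho(e2) = row 1: [I, 0]; row 2: [0, -I].
M = (-1/3)*rho(e2) + (-8/3)*rho(e12), summed entrywise:
Answer: row 1: [-8*I/3, I/3]; row 2: [-I/3, 8*I/3]


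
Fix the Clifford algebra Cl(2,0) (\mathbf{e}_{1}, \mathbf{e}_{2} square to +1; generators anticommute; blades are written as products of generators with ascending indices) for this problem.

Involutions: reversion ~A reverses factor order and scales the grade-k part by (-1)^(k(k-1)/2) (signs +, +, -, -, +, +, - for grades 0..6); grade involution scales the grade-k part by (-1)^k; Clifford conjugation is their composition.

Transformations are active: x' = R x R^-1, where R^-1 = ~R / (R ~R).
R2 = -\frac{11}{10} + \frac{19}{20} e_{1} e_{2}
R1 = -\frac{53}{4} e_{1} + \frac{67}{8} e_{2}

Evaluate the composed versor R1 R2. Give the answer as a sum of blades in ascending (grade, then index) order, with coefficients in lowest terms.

Distribute over the terms of R1 (each basis-blade product reordered to ascending indices, repeated generators contracted through their squares):
(-\frac{53}{4} e_{1}) R2 = \frac{583}{40} e_{1} - \frac{1007}{80} e_{2}
(\frac{67}{8} e_{2}) R2 = -\frac{1273}{160} e_{1} - \frac{737}{80} e_{2}
Summing the partial products and collecting blades:
Answer: \frac{1059}{160} e_{1} - \frac{109}{5} e_{2}


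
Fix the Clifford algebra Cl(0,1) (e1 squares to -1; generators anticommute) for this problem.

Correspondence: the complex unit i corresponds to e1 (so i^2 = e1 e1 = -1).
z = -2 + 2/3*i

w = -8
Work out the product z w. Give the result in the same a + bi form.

In blades: z = -2 + 2/3*e1, w = -8.
Distribute z over w term by term (generator squares from the signature, products reordered to ascending indices): (-2)*w = 16; (2/3*e1)*w = -16/3*e1.
Sum: 16 - 16/3*e1; translating back through the correspondence:
Answer: 16 - 16/3*i


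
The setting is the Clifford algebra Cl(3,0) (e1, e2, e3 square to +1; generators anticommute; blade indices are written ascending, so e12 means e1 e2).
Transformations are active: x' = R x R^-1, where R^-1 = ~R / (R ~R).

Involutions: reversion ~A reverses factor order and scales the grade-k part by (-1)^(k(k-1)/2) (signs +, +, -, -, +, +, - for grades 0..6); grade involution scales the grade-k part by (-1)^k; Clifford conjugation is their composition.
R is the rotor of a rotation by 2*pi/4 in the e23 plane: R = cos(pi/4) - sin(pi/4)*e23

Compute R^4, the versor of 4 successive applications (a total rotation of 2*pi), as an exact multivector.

Because a rotor carries half the rotation angle, composing 4 copies of this e23-plane rotor multiplies the phase: 4*(pi/4) = pi, hence R^4 = cos(pi) - sin(pi)*e23.
cos(pi) = -1 and sin(pi) = 0, so R^4 = -1. The total rotation 2*pi is 1 full turn, so every vector returns to itself, yet the rotor is -1, on the OTHER sheet of the double cover (an odd number of 2*pi turns).
Answer: -1


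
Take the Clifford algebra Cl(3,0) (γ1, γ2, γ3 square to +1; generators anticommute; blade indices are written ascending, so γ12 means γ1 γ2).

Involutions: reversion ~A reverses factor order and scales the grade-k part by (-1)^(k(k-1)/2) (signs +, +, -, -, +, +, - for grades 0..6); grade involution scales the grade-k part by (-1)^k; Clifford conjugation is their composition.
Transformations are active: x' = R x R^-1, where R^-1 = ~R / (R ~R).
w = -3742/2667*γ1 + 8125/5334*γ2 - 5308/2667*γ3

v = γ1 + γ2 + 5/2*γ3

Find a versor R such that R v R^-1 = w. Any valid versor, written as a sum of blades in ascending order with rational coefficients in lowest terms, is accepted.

Reasoning: v^2 = w^2 = 33/4 since conjugation preserves the quadratic form; R = v + w = -1075/2667*γ1 + 13459/5334*γ2 + 2719/5334*γ3 is then valid when invertible, keeping its own part and reversing (v - w)/2.
Answer: -1075/2667*γ1 + 13459/5334*γ2 + 2719/5334*γ3


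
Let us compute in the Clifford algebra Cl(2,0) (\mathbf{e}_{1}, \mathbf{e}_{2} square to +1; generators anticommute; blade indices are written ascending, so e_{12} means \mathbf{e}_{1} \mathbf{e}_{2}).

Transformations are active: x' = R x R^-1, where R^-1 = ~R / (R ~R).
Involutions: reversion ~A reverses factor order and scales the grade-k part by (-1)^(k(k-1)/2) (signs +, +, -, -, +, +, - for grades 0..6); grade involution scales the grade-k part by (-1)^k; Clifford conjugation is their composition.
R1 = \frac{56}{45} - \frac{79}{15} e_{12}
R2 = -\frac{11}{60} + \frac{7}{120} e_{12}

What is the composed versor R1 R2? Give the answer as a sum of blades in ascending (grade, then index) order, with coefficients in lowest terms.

Distribute over the terms of R1 (each basis-blade product reordered to ascending indices, repeated generators contracted through their squares):
(\frac{56}{45}) R2 = -\frac{154}{675} + \frac{49}{675} e_{12}
(-\frac{79}{15} e_{12}) R2 = \frac{553}{1800} + \frac{869}{900} e_{12}
Summing the partial products and collecting blades:
Answer: \frac{427}{5400} + \frac{2803}{2700} e_{12}


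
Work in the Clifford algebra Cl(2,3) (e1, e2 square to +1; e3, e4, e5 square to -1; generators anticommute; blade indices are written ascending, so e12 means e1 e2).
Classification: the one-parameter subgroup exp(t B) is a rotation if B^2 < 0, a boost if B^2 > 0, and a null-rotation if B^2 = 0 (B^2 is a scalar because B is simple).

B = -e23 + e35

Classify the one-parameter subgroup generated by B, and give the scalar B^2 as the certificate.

B^2 term by term: the squares give (-1)^2*(e23)^2 + (1)^2*(e35)^2 = 1*(+1) + 1*(-1) = 0 (each basis 2-blade squares to minus the product of its generators' squares); cross terms between blades sharing an index anticommute and cancel. So B^2 = 0.
Answer: null-rotation, certificate B^2 = 0. Check the certificate: B^2 = 0, and that sign is decisive whatever form B takes.


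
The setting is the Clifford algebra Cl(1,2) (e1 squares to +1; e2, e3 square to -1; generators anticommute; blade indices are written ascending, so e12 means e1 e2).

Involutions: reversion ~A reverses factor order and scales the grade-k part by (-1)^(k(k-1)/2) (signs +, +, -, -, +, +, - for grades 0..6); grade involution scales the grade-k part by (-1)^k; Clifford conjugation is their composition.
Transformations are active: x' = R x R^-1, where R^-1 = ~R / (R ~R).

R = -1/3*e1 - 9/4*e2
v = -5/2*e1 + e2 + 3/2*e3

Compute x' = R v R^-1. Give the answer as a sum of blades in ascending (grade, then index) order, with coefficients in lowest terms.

~R = -1/3*e1 - 9/4*e2, and R ~R = -713/144, so R^-1 = ~R / (-713/144).
R v = 37/12 - 143/24*e12 - 1/2*e13 - 27/8*e23
Answer: 4157/1426*e1 + 1285/713*e2 - 3/2*e3
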